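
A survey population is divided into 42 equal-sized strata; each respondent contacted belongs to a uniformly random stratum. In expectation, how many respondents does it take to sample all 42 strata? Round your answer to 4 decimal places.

181.7232

Split into phases: going from k distinct to k+1 distinct takes on average 42/(42-k) respondents.
E[T] = 42/42 + 42/41 + 42/40 + ... + 42/2 + 42/1 = 42·H_{42}.
H_{42} = 4.32674, so E[T] = 181.72320.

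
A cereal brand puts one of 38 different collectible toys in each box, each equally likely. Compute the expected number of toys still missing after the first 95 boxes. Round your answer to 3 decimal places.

For each toy, P(unseen after 95) = (37/38)^95 = 0.0794.
By linearity of expectation, E[unseen] = 38·(37/38)^95 = 3.0165.

3.017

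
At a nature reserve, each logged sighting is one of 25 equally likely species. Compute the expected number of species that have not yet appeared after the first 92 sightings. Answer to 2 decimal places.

0.58

For each species, P(unseen after 92) = (24/25)^92 = 0.023.
By linearity of expectation, E[unseen] = 25·(24/25)^92 = 0.585.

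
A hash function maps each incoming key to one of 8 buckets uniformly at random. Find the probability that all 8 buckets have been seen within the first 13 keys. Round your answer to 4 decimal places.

By inclusion–exclusion over which buckets are missing,
P(all seen) = Σ_{j=0}^{8} (-1)^j C(8,j)((8-j)/8)^13
= 1.00000 - 1.40992 + 0.66520 - 0.12434 + 0.00854 - 0.00016 + 0.00000 - 0.00000 + 0.00000
= 0.13932.

0.1393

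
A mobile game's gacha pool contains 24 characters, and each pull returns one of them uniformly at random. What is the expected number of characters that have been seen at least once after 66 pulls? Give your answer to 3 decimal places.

22.554

For each character, P(seen in 66 pulls) = 1 - (23/24)^66 = 0.9397.
By linearity of expectation, E[distinct seen] = 24·(1 - (23/24)^66) = 22.5535.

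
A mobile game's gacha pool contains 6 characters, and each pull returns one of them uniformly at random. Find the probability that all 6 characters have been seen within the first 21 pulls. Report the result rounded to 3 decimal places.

0.873

Let A_i be the event that character i is missing after 21 pulls. By inclusion–exclusion on the A_i,
P(all seen) = Σ_{j=0}^{6} (-1)^j C(6,j)((6-j)/6)^21
= 1.0000 - 0.1304 + 0.0030 - 0.0000 + 0.0000 - 0.0000 + 0.0000
= 0.8726.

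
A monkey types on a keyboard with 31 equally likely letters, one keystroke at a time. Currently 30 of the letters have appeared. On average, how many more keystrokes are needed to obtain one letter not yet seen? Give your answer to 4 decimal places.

The number of keystrokes until the next new letter is geometric with success probability 1/31, so its mean is 31/1.
E = 31/1 = 31.00000.

31.0000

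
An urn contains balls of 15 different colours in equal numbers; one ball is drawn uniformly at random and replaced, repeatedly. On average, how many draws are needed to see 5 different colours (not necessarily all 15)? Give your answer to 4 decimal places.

5.8389

With k distinct colours already seen, the next new one arrives after an expected 15/(15-k) draws.
Sum over k = 0,...,4: E = 15/15 + 15/14 + 15/13 + 15/12 + 15/11 = 5.83891.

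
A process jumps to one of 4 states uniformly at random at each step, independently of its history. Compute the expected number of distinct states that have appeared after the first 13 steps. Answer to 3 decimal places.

For each state, P(seen in 13 steps) = 1 - (3/4)^13 = 0.9762.
By linearity of expectation, E[distinct seen] = 4·(1 - (3/4)^13) = 3.9050.

3.905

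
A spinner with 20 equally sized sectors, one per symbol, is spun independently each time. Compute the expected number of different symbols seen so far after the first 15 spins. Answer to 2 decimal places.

10.73

For each symbol, P(seen in 15 spins) = 1 - (19/20)^15 = 0.537.
By linearity of expectation, E[distinct seen] = 20·(1 - (19/20)^15) = 10.734.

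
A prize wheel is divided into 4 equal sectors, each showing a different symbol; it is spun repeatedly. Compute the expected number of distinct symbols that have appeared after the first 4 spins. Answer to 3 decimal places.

For each symbol, P(seen in 4 spins) = 1 - (3/4)^4 = 0.6836.
By linearity of expectation, E[distinct seen] = 4·(1 - (3/4)^4) = 2.7344.

2.734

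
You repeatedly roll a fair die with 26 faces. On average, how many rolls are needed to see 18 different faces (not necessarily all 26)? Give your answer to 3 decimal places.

Going from k to k+1 distinct takes a geometric number of rolls with mean 26/(26-k).
Sum over k = 0,...,17: E = 26/26 + 26/25 + 26/24 + ... + 26/10 + 26/9 = 29.5506.

29.551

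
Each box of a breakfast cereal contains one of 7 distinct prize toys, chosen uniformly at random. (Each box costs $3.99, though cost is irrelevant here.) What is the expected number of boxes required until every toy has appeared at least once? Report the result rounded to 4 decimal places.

After k distinct toys have appeared, the next box gives a new one with probability (7-k)/7, so the expected wait for the (k+1)-th is 7/(7-k).
E[T] = 7/7 + 7/6 + 7/5 + ... + 7/2 + 7/1 = 7·H_{7}.
H_{7} = 2.59286, so E[T] = 18.15000.

18.1500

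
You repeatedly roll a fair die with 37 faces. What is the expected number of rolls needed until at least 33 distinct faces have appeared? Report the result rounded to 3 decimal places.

With k distinct faces already seen, the next new one arrives after an expected 37/(37-k) rolls.
Sum over k = 0,...,32: E = 37/37 + 37/36 + 37/35 + ... + 37/6 + 37/5 = 78.3754.

78.375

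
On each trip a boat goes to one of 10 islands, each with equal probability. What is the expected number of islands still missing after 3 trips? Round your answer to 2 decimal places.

For each island, P(unseen after 3) = (9/10)^3 = 0.729.
By linearity of expectation, E[unseen] = 10·(9/10)^3 = 7.290.

7.29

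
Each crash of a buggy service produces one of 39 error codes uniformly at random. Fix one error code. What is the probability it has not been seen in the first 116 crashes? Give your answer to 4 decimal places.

0.0491

Each crash misses the fixed error code with probability (39-1)/39 = 38/39, independently.
P(still missing after 116) = (38/39)^116 = 0.04914.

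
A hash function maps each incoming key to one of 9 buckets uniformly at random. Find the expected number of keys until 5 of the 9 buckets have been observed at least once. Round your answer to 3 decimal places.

6.711

Going from k to k+1 distinct takes a geometric number of keys with mean 9/(9-k).
Sum over k = 0,...,4: E = 9/9 + 9/8 + 9/7 + 9/6 + 9/5 = 6.7107.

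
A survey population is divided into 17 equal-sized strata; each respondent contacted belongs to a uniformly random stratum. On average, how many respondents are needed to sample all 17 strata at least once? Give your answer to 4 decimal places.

The wait to go from k to k+1 distinct strata is geometric with mean 17/(17-k).
E[T] = 17/17 + 17/16 + 17/15 + ... + 17/2 + 17/1 = 17·H_{17}.
H_{17} = 3.43955, so E[T] = 58.47239.

58.4724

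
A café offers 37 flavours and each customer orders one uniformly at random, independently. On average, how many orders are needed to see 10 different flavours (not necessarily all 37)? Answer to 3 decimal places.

Going from k to k+1 distinct takes a geometric number of orders with mean 37/(37-k).
Sum over k = 0,...,9: E = 37/37 + 37/36 + 37/35 + ... + 37/29 + 37/28 = 11.4748.

11.475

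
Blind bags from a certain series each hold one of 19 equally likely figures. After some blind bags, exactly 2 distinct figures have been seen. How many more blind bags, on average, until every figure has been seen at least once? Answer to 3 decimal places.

With k distinct figures already seen, the next new one takes an expected 19/(19-k) blind bags.
Sum over k = 2,...,18: E = 19/17 + 19/16 + 19/15 + ... + 19/2 + 19/1 = 65.3515.

65.351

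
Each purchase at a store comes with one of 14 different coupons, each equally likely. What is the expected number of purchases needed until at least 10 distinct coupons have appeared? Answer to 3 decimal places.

With k distinct coupons already seen, the next new one arrives after an expected 14/(14-k) purchases.
Sum over k = 0,...,9: E = 14/14 + 14/13 + 14/12 + ... + 14/6 + 14/5 = 16.3552.

16.355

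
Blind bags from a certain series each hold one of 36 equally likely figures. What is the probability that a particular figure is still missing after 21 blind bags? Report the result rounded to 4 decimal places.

Each blind bag misses the fixed figure with probability (36-1)/36 = 35/36, independently.
P(still missing after 21) = (35/36)^21 = 0.55345.

0.5534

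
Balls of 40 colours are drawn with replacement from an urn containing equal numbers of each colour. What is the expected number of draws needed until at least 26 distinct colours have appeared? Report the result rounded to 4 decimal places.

41.0792

With k distinct colours already seen, the next new one arrives after an expected 40/(40-k) draws.
Sum over k = 0,...,25: E = 40/40 + 40/39 + 40/38 + ... + 40/16 + 40/15 = 41.07923.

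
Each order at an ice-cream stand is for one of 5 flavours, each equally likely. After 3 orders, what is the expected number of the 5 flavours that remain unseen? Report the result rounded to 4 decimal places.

2.5600

For each flavour, P(unseen after 3) = (4/5)^3 = 0.51200.
By linearity of expectation, E[unseen] = 5·(4/5)^3 = 2.56000.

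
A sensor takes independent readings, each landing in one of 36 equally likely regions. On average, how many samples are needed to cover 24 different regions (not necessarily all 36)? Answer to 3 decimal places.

Going from k to k+1 distinct takes a geometric number of samples with mean 36/(36-k).
Sum over k = 0,...,23: E = 36/36 + 36/35 + 36/34 + ... + 36/14 + 36/13 = 38.5685.

38.569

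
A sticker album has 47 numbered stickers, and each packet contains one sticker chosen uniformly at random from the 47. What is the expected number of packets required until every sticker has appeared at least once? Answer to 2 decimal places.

After k distinct stickers have appeared, the next packet gives a new one with probability (47-k)/47, so the expected wait for the (k+1)-th is 47/(47-k).
E[T] = 47/47 + 47/46 + 47/45 + ... + 47/2 + 47/1 = 47·H_{47}.
H_{47} = 4.438, so E[T] = 208.584.

208.58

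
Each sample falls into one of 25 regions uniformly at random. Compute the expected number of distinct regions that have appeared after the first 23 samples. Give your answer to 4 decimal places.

15.2236

For each region, P(seen in 23 samples) = 1 - (24/25)^23 = 0.60894.
By linearity of expectation, E[distinct seen] = 25·(1 - (24/25)^23) = 15.22361.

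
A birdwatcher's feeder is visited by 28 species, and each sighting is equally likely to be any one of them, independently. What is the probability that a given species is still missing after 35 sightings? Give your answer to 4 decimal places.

On each sighting the fixed species fails to appear with probability 27/28.
P(still missing after 35) = (27/28)^35 = 0.28003.

0.2800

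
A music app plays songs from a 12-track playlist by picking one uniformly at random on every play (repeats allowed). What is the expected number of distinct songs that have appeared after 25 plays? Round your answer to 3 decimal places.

For each song, P(seen in 25 plays) = 1 - (11/12)^25 = 0.8864.
By linearity of expectation, E[distinct seen] = 12·(1 - (11/12)^25) = 10.6371.

10.637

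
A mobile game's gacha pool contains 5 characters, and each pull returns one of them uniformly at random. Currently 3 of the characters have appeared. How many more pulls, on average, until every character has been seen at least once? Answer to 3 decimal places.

7.500

With k distinct characters already seen, the next new one takes an expected 5/(5-k) pulls.
Sum over k = 3,...,4: E = 5/2 + 5/1 = 7.5000.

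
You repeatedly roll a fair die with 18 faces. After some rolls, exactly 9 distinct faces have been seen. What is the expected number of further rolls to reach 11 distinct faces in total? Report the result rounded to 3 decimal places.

The wait to go from k to k+1 distinct faces is geometric with mean 18/(18-k).
Sum over k = 9,...,10: E = 18/9 + 18/8 = 4.2500.

4.250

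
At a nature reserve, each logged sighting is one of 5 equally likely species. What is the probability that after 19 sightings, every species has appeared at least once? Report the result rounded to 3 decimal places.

0.929

By inclusion–exclusion over which species are missing,
P(all seen) = Σ_{j=0}^{5} (-1)^j C(5,j)((5-j)/5)^19
= 1.0000 - 0.0721 + 0.0006 - 0.0000 + 0.0000 - 0.0000
= 0.9286.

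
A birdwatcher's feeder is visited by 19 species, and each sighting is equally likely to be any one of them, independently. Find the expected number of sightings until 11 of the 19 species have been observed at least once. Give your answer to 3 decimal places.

15.768

With k distinct species already seen, the next new one arrives after an expected 19/(19-k) sightings.
Sum over k = 0,...,10: E = 19/19 + 19/18 + 19/17 + ... + 19/10 + 19/9 = 15.7678.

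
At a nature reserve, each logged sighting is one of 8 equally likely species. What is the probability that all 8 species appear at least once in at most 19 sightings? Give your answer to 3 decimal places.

0.478

Let A_i be the event that species i is missing after 19 sightings. By inclusion–exclusion on the A_i,
P(all seen) = Σ_{j=0}^{8} (-1)^j C(8,j)((8-j)/8)^19
= 1.0000 - 0.6328 + 0.1184 - 0.0074 + 0.0001 - 0.0000 + 0.0000 - 0.0000 + 0.0000
= 0.4783.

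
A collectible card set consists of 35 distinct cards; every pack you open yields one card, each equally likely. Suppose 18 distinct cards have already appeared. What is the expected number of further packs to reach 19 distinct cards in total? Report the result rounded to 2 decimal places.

The wait to go from k to k+1 distinct cards is geometric with mean 35/(35-k).
Only the k = 18 term is needed: E = 35/17 = 2.059.

2.06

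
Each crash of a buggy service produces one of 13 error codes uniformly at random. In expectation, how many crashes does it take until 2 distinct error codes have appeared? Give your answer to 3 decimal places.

2.083

With k distinct error codes already seen, the next new one arrives after an expected 13/(13-k) crashes.
Sum over k = 0,...,1: E = 13/13 + 13/12 = 2.0833.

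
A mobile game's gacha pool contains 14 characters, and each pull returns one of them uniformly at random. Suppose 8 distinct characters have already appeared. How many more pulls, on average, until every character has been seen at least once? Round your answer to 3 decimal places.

34.300

From k distinct to k+1 distinct takes on average 14/(14-k) pulls.
Sum over k = 8,...,13: E = 14/6 + 14/5 + 14/4 + 14/3 + 14/2 + 14/1 = 34.3000.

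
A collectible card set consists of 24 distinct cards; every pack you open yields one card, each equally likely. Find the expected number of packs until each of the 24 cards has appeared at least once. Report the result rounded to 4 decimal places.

90.6230

After k distinct cards have appeared, the next pack gives a new one with probability (24-k)/24, so the expected wait for the (k+1)-th is 24/(24-k).
E[T] = 24/24 + 24/23 + 24/22 + ... + 24/2 + 24/1 = 24·H_{24}.
H_{24} = 3.77596, so E[T] = 90.62300.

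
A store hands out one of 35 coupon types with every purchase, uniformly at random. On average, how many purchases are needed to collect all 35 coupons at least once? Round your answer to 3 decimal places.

145.137

The wait to go from k to k+1 distinct coupons is geometric with mean 35/(35-k).
E[T] = 35/35 + 35/34 + 35/33 + ... + 35/2 + 35/1 = 35·H_{35}.
H_{35} = 4.1468, so E[T] = 145.1373.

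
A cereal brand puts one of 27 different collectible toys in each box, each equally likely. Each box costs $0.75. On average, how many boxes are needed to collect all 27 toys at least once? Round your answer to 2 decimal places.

105.07

Split into phases: going from k distinct to k+1 distinct takes on average 27/(27-k) boxes.
E[T] = 27/27 + 27/26 + 27/25 + ... + 27/2 + 27/1 = 27·H_{27}.
H_{27} = 3.891, so E[T] = 105.069.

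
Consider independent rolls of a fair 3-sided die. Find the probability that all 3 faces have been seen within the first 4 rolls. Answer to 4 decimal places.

By inclusion–exclusion over which faces are missing,
P(all seen) = Σ_{j=0}^{3} (-1)^j C(3,j)((3-j)/3)^4
= 1.00000 - 0.59259 + 0.03704 - 0.00000
= 0.44444.

0.4444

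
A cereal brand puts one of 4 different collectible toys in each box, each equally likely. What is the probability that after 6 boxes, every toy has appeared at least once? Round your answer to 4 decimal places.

Let A_i be the event that toy i is missing after 6 boxes. By inclusion–exclusion on the A_i,
P(all seen) = Σ_{j=0}^{4} (-1)^j C(4,j)((4-j)/4)^6
= 1.00000 - 0.71191 + 0.09375 - 0.00098 + 0.00000
= 0.38086.

0.3809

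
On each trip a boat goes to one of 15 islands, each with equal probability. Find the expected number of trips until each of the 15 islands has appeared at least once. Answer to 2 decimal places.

49.77

The wait to go from k to k+1 distinct islands is geometric with mean 15/(15-k).
E[T] = 15/15 + 15/14 + 15/13 + ... + 15/2 + 15/1 = 15·H_{15}.
H_{15} = 3.318, so E[T] = 49.773.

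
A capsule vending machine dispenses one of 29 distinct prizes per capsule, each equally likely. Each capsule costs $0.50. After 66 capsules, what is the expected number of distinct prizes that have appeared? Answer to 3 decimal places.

26.139

For each prize, P(seen in 66 capsules) = 1 - (28/29)^66 = 0.9013.
By linearity of expectation, E[distinct seen] = 29·(1 - (28/29)^66) = 26.1387.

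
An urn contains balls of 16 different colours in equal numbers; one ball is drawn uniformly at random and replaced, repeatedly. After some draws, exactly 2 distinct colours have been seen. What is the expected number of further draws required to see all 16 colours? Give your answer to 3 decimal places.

52.025

With k distinct colours already seen, the next new one takes an expected 16/(16-k) draws.
Sum over k = 2,...,15: E = 16/14 + 16/13 + 16/12 + ... + 16/2 + 16/1 = 52.0250.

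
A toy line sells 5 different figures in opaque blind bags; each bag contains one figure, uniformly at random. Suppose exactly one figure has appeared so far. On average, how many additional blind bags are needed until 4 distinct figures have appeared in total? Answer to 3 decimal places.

5.417

The wait to go from k to k+1 distinct figures is geometric with mean 5/(5-k).
Sum over k = 1,...,3: E = 5/4 + 5/3 + 5/2 = 5.4167.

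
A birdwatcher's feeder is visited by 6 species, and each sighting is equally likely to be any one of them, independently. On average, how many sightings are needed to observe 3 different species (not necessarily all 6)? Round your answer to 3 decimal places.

With k distinct species already seen, the next new one arrives after an expected 6/(6-k) sightings.
Sum over k = 0,...,2: E = 6/6 + 6/5 + 6/4 = 3.7000.

3.700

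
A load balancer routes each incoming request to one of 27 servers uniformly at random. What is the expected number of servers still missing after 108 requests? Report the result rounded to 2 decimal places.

For each server, P(unseen after 108) = (26/27)^108 = 0.017.
By linearity of expectation, E[unseen] = 27·(26/27)^108 = 0.458.

0.46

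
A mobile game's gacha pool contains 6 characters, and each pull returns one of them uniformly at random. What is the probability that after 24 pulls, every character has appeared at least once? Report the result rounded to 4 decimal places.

0.9254

Let A_i be the event that character i is missing after 24 pulls. By inclusion–exclusion on the A_i,
P(all seen) = Σ_{j=0}^{6} (-1)^j C(6,j)((6-j)/6)^24
= 1.00000 - 0.07547 + 0.00089 - 0.00000 + 0.00000 - 0.00000 + 0.00000
= 0.92542.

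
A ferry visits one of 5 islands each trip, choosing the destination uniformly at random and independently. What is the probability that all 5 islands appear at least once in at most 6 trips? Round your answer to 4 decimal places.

0.1152

Let A_i be the event that island i is missing after 6 trips. By inclusion–exclusion on the A_i,
P(all seen) = Σ_{j=0}^{5} (-1)^j C(5,j)((5-j)/5)^6
= 1.00000 - 1.31072 + 0.46656 - 0.04096 + 0.00032 - 0.00000
= 0.11520.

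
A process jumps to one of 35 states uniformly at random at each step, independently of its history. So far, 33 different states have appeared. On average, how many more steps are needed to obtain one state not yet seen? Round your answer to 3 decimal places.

Each step yields a new state with probability (35-33)/35 = 2/35, so the wait is geometric with mean 35/2.
E = 35/2 = 17.5000.

17.500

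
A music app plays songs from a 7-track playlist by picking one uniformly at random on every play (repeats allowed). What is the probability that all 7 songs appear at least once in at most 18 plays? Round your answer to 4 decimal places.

0.6112

Let A_i be the event that song i is missing after 18 plays. By inclusion–exclusion on the A_i,
P(all seen) = Σ_{j=0}^{7} (-1)^j C(7,j)((7-j)/7)^18
= 1.00000 - 0.43657 + 0.04919 - 0.00148 + 0.00001 - 0.00000 + 0.00000 - 0.00000
= 0.61115.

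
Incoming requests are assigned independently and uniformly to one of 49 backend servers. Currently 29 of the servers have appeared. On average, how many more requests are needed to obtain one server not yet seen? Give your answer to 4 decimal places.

Each request yields a new server with probability (49-29)/49 = 20/49, so the wait is geometric with mean 49/20.
E = 49/20 = 2.45000.

2.4500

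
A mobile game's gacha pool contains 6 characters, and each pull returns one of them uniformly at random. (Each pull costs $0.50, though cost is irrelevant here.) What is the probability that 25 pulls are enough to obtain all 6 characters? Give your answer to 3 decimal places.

0.938

By inclusion–exclusion over which characters are missing,
P(all seen) = Σ_{j=0}^{6} (-1)^j C(6,j)((6-j)/6)^25
= 1.0000 - 0.0629 + 0.0006 - 0.0000 + 0.0000 - 0.0000 + 0.0000
= 0.9377.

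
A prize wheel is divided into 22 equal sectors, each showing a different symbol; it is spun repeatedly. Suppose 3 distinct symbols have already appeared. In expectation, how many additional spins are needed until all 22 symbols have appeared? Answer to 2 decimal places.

78.05

With k distinct symbols already seen, the next new one takes an expected 22/(22-k) spins.
Sum over k = 3,...,21: E = 22/19 + 22/18 + 22/17 + ... + 22/2 + 22/1 = 78.050.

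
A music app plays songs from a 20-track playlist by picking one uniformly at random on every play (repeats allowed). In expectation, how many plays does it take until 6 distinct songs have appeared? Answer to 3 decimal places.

Going from k to k+1 distinct takes a geometric number of plays with mean 20/(20-k).
Sum over k = 0,...,5: E = 20/20 + 20/19 + 20/18 + 20/17 + 20/16 + 20/15 = 6.9235.

6.924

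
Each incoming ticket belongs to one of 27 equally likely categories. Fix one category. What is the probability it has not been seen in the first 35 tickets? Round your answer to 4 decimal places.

0.2669

On each ticket the fixed category fails to appear with probability 26/27.
P(still missing after 35) = (26/27)^35 = 0.26689.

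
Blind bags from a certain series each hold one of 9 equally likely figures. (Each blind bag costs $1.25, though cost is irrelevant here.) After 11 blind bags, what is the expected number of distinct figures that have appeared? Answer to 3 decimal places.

6.536

For each figure, P(seen in 11 blind bags) = 1 - (8/9)^11 = 0.7263.
By linearity of expectation, E[distinct seen] = 9·(1 - (8/9)^11) = 6.5364.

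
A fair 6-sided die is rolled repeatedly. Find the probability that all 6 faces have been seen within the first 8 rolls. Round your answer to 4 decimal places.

0.1140

Let A_i be the event that face i is missing after 8 rolls. By inclusion–exclusion on the A_i,
P(all seen) = Σ_{j=0}^{6} (-1)^j C(6,j)((6-j)/6)^8
= 1.00000 - 1.39541 + 0.58528 - 0.07813 + 0.00229 - 0.00000 + 0.00000
= 0.11403.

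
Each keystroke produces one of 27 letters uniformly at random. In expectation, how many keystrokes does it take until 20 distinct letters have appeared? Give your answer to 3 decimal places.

35.062

With k distinct letters already seen, the next new one arrives after an expected 27/(27-k) keystrokes.
Sum over k = 0,...,19: E = 27/27 + 27/26 + 27/25 + ... + 27/9 + 27/8 = 35.0622.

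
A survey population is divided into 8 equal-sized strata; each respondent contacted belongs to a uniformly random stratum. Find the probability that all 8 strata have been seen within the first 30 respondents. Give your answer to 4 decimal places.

0.8593

Let A_i be the event that stratum i is missing after 30 respondents. By inclusion–exclusion on the A_i,
P(all seen) = Σ_{j=0}^{8} (-1)^j C(8,j)((8-j)/8)^30
= 1.00000 - 0.14566 + 0.00500 - 0.00004 + 0.00000 - 0.00000 + 0.00000 - 0.00000 + 0.00000
= 0.85930.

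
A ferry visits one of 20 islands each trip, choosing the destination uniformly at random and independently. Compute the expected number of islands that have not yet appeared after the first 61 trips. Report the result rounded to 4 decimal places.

0.8753

For each island, P(unseen after 61) = (19/20)^61 = 0.04377.
By linearity of expectation, E[unseen] = 20·(19/20)^61 = 0.87533.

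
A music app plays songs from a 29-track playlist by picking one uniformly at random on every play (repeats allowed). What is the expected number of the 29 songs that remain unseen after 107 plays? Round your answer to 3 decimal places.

0.679

For each song, P(unseen after 107) = (28/29)^107 = 0.0234.
By linearity of expectation, E[unseen] = 29·(28/29)^107 = 0.6788.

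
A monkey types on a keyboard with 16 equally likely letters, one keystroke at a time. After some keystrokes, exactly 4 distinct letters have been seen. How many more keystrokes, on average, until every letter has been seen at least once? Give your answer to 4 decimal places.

The wait to go from k to k+1 distinct letters is geometric with mean 16/(16-k).
Sum over k = 4,...,15: E = 16/12 + 16/11 + 16/10 + ... + 16/2 + 16/1 = 49.65137.

49.6514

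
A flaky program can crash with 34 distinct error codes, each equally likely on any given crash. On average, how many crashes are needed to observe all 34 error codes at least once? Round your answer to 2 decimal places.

140.02

After k distinct error codes have appeared, the next crash gives a new one with probability (34-k)/34, so the expected wait for the (k+1)-th is 34/(34-k).
E[T] = 34/34 + 34/33 + 34/32 + ... + 34/2 + 34/1 = 34·H_{34}.
H_{34} = 4.118, so E[T] = 140.019.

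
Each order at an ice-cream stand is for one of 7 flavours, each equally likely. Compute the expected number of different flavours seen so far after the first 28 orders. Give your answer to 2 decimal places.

For each flavour, P(seen in 28 orders) = 1 - (6/7)^28 = 0.987.
By linearity of expectation, E[distinct seen] = 7·(1 - (6/7)^28) = 6.907.

6.91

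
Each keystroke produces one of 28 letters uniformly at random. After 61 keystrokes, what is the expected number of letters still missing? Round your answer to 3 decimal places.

For each letter, P(unseen after 61) = (27/28)^61 = 0.1088.
By linearity of expectation, E[unseen] = 28·(27/28)^61 = 3.0458.

3.046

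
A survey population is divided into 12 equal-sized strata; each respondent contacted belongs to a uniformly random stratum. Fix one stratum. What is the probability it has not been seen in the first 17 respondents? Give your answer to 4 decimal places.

0.2278

On each respondent the fixed stratum fails to appear with probability 11/12.
P(still missing after 17) = (11/12)^17 = 0.22782.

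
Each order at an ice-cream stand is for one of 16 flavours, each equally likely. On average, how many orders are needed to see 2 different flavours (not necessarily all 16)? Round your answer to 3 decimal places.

With k distinct flavours already seen, the next new one arrives after an expected 16/(16-k) orders.
Sum over k = 0,...,1: E = 16/16 + 16/15 = 2.0667.

2.067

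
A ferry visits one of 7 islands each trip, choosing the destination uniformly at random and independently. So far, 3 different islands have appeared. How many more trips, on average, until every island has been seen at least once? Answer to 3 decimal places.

14.583

With k distinct islands already seen, the next new one takes an expected 7/(7-k) trips.
Sum over k = 3,...,6: E = 7/4 + 7/3 + 7/2 + 7/1 = 14.5833.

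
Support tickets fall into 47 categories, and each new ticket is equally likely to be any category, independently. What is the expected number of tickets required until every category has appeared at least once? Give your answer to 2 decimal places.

Split into phases: going from k distinct to k+1 distinct takes on average 47/(47-k) tickets.
E[T] = 47/47 + 47/46 + 47/45 + ... + 47/2 + 47/1 = 47·H_{47}.
H_{47} = 4.438, so E[T] = 208.584.

208.58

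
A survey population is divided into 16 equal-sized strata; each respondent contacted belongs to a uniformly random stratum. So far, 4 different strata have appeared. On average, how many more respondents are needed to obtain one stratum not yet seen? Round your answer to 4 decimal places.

1.3333

The number of respondents until the next new stratum is geometric with success probability 12/16, so its mean is 16/12.
E = 16/12 = 1.33333.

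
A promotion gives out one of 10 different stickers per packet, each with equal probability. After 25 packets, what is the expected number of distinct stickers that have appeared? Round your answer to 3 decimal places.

For each sticker, P(seen in 25 packets) = 1 - (9/10)^25 = 0.9282.
By linearity of expectation, E[distinct seen] = 10·(1 - (9/10)^25) = 9.2821.

9.282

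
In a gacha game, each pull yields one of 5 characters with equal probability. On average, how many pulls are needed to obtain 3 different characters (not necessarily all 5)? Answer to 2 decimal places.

3.92

Going from k to k+1 distinct takes a geometric number of pulls with mean 5/(5-k).
Sum over k = 0,...,2: E = 5/5 + 5/4 + 5/3 = 3.917.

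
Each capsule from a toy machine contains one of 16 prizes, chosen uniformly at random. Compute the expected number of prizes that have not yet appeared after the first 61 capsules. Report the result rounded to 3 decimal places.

0.312

For each prize, P(unseen after 61) = (15/16)^61 = 0.0195.
By linearity of expectation, E[unseen] = 16·(15/16)^61 = 0.3122.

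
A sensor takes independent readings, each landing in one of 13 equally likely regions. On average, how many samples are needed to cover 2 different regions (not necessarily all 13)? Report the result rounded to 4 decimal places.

2.0833

With k distinct regions already seen, the next new one arrives after an expected 13/(13-k) samples.
Sum over k = 0,...,1: E = 13/13 + 13/12 = 2.08333.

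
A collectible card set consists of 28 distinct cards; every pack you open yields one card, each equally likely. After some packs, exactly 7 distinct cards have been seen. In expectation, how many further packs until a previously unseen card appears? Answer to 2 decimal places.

The number of packs until the next new card is geometric with success probability 21/28, so its mean is 28/21.
E = 28/21 = 1.333.

1.33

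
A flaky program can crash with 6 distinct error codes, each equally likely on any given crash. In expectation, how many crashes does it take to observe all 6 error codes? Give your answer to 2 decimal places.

14.70

The wait to go from k to k+1 distinct error codes is geometric with mean 6/(6-k).
E[T] = 6/6 + 6/5 + 6/4 + 6/3 + 6/2 + 6/1 = 6·H_{6}.
H_{6} = 2.450, so E[T] = 14.700.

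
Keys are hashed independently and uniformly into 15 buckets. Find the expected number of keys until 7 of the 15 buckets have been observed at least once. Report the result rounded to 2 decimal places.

Going from k to k+1 distinct takes a geometric number of keys with mean 15/(15-k).
Sum over k = 0,...,6: E = 15/15 + 15/14 + 15/13 + ... + 15/10 + 15/9 = 9.006.

9.01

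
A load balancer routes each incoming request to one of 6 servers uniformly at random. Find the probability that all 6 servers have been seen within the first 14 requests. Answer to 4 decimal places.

0.5828

Let A_i be the event that server i is missing after 14 requests. By inclusion–exclusion on the A_i,
P(all seen) = Σ_{j=0}^{6} (-1)^j C(6,j)((6-j)/6)^14
= 1.00000 - 0.46732 + 0.05138 - 0.00122 + 0.00000 - 0.00000 + 0.00000
= 0.58285.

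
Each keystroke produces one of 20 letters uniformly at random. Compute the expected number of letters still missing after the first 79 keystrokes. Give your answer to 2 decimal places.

For each letter, P(unseen after 79) = (19/20)^79 = 0.017.
By linearity of expectation, E[unseen] = 20·(19/20)^79 = 0.348.

0.35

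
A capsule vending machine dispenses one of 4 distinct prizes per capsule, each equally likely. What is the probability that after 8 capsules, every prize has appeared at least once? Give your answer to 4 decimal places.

Let A_i be the event that prize i is missing after 8 capsules. By inclusion–exclusion on the A_i,
P(all seen) = Σ_{j=0}^{4} (-1)^j C(4,j)((4-j)/4)^8
= 1.00000 - 0.40045 + 0.02344 - 0.00006 + 0.00000
= 0.62292.

0.6229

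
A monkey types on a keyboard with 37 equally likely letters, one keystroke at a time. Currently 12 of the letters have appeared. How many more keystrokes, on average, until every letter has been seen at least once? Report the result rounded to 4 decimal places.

With k distinct letters already seen, the next new one takes an expected 37/(37-k) keystrokes.
Sum over k = 12,...,36: E = 37/25 + 37/24 + 37/23 + ... + 37/2 + 37/1 = 141.19045.

141.1905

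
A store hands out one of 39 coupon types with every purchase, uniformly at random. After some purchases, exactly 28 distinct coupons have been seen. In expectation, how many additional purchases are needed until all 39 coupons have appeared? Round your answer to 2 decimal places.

The wait to go from k to k+1 distinct coupons is geometric with mean 39/(39-k).
Sum over k = 28,...,38: E = 39/11 + 39/10 + 39/9 + ... + 39/2 + 39/1 = 117.775.

117.78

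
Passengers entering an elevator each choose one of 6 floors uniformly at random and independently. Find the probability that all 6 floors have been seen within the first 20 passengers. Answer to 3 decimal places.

By inclusion–exclusion over which floors are missing,
P(all seen) = Σ_{j=0}^{6} (-1)^j C(6,j)((6-j)/6)^20
= 1.0000 - 0.1565 + 0.0045 - 0.0000 + 0.0000 - 0.0000 + 0.0000
= 0.8480.

0.848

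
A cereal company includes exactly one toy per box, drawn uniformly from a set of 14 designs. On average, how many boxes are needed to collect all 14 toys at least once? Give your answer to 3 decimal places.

45.522

The wait to go from k to k+1 distinct toys is geometric with mean 14/(14-k).
E[T] = 14/14 + 14/13 + 14/12 + ... + 14/2 + 14/1 = 14·H_{14}.
H_{14} = 3.2516, so E[T] = 45.5219.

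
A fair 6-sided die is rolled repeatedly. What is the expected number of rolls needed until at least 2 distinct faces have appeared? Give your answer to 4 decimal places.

2.2000

With k distinct faces already seen, the next new one arrives after an expected 6/(6-k) rolls.
Sum over k = 0,...,1: E = 6/6 + 6/5 = 2.20000.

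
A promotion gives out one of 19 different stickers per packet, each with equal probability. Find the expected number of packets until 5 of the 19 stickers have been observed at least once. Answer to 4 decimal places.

With k distinct stickers already seen, the next new one arrives after an expected 19/(19-k) packets.
Sum over k = 0,...,4: E = 19/19 + 19/18 + 19/17 + 19/16 + 19/15 = 5.62737.

5.6274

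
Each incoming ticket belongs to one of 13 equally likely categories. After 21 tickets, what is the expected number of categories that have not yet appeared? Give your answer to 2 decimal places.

2.42

For each category, P(unseen after 21) = (12/13)^21 = 0.186.
By linearity of expectation, E[unseen] = 13·(12/13)^21 = 2.421.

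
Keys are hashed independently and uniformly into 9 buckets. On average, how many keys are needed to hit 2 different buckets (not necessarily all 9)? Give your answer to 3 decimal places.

2.125

Going from k to k+1 distinct takes a geometric number of keys with mean 9/(9-k).
Sum over k = 0,...,1: E = 9/9 + 9/8 = 2.1250.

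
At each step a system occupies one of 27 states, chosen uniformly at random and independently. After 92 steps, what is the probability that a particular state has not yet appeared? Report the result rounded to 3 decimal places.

0.031

On each step the fixed state fails to appear with probability 26/27.
P(still missing after 92) = (26/27)^92 = 0.0311.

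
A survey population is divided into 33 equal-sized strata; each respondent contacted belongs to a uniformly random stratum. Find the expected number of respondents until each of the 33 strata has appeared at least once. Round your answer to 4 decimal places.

134.9303

After k distinct strata have appeared, the next respondent gives a new one with probability (33-k)/33, so the expected wait for the (k+1)-th is 33/(33-k).
E[T] = 33/33 + 33/32 + 33/31 + ... + 33/2 + 33/1 = 33·H_{33}.
H_{33} = 4.08880, so E[T] = 134.93034.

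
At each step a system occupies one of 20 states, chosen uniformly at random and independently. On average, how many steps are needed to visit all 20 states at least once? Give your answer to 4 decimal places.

71.9548

After k distinct states have appeared, the next step gives a new one with probability (20-k)/20, so the expected wait for the (k+1)-th is 20/(20-k).
E[T] = 20/20 + 20/19 + 20/18 + ... + 20/2 + 20/1 = 20·H_{20}.
H_{20} = 3.59774, so E[T] = 71.95479.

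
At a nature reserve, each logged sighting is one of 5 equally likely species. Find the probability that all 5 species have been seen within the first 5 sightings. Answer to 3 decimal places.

0.038

Let A_i be the event that species i is missing after 5 sightings. By inclusion–exclusion on the A_i,
P(all seen) = Σ_{j=0}^{5} (-1)^j C(5,j)((5-j)/5)^5
= 1.0000 - 1.6384 + 0.7776 - 0.1024 + 0.0016 - 0.0000
= 0.0384.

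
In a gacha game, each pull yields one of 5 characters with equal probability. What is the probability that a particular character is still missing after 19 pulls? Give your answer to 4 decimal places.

0.0144

On each pull the fixed character fails to appear with probability 4/5.
P(still missing after 19) = (4/5)^19 = 0.01441.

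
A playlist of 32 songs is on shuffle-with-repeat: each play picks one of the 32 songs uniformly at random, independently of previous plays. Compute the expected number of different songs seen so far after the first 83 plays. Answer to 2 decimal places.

29.71

For each song, P(seen in 83 plays) = 1 - (31/32)^83 = 0.928.
By linearity of expectation, E[distinct seen] = 32·(1 - (31/32)^83) = 29.705.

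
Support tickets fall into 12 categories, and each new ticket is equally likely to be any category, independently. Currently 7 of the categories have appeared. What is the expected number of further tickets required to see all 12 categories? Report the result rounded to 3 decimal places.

With k distinct categories already seen, the next new one takes an expected 12/(12-k) tickets.
Sum over k = 7,...,11: E = 12/5 + 12/4 + 12/3 + 12/2 + 12/1 = 27.4000.

27.400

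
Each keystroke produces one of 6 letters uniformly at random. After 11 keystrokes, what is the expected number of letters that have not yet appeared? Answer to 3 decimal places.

0.808

For each letter, P(unseen after 11) = (5/6)^11 = 0.1346.
By linearity of expectation, E[unseen] = 6·(5/6)^11 = 0.8075.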